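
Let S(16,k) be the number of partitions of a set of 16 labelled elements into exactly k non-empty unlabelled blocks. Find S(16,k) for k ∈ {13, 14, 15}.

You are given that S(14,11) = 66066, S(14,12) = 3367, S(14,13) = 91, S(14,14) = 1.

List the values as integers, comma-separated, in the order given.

165620, 6020, 120

[15] T[15,12]:12*3367+66066=106470 · T[15,13]:13*91+3367=4550 · T[15,14]:14*1+91=105 · T[15,15]:15*0+1=1
[16] T[16,13]:13*4550+106470=165620 · T[16,14]:14*105+4550=6020 · T[16,15]:15*1+105=120
Read S(16,13) = 165620, S(16,14) = 6020, S(16,15) = 120.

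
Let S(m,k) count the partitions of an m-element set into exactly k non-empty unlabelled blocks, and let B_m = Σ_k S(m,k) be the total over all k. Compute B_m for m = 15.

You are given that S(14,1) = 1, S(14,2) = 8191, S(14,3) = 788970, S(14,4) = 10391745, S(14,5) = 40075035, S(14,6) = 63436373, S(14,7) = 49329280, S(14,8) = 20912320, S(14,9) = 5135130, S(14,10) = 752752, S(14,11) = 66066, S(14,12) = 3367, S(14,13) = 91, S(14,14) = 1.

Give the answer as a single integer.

r15: T_15,1=1×1+0=1; T_15,2=2×8191+1=16383; T_15,3=3×788970+8191=2375101; T_15,4=4×10391745+788970=42355950; T_15,5=5×40075035+10391745=210766920; T_15,6=6×63436373+40075035=420693273; T_15,7=7×49329280+63436373=408741333; T_15,8=8×20912320+49329280=216627840; T_15,9=9×5135130+20912320=67128490; T_15,10=10×752752+5135130=12662650; T_15,11=11×66066+752752=1479478; T_15,12=12×3367+66066=106470; T_15,13=13×91+3367=4550; T_15,14=14×1+91=105; T_15,15=15×0+1=1
B_15 = ΣS(15,k) = 1+16383+2375101+42355950+210766920+420693273+408741333+216627840+67128490+12662650+1479478+106470+4550+105+1 = 1382958545

1382958545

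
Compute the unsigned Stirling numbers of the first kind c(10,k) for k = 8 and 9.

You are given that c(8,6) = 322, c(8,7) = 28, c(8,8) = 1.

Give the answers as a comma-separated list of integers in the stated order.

@9  (9,7):28·8+322→546, (9,8):1·8+28→36, (9,9):0·8+1→1
@10  (10,8):36·9+546→870, (10,9):1·9+36→45
Read c(10,8) = 870, c(10,9) = 45.

870, 45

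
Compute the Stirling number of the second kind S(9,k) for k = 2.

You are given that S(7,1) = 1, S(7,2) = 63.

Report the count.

row 8: T[8][1]=1·1+0=1  T[8][2]=2·63+1=127
row 9: T[9][2]=2·127+1=255
Read S(9,2) = 255.

255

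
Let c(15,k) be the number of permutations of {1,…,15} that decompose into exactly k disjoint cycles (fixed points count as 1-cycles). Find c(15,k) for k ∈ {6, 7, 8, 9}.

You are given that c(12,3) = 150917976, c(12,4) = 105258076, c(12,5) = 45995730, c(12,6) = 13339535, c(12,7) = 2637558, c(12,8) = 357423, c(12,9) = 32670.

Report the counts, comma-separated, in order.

56663366760, 14409322928, 2681453775, 368411615

r13: T_13,4=12×105258076+150917976=1414014888; T_13,5=12×45995730+105258076=657206836; T_13,6=12×13339535+45995730=206070150; T_13,7=12×2637558+13339535=44990231; T_13,8=12×357423+2637558=6926634; T_13,9=12×32670+357423=749463
r14: T_14,5=13×657206836+1414014888=9957703756; T_14,6=13×206070150+657206836=3336118786; T_14,7=13×44990231+206070150=790943153; T_14,8=13×6926634+44990231=135036473; T_14,9=13×749463+6926634=16669653
r15: T_15,6=14×3336118786+9957703756=56663366760; T_15,7=14×790943153+3336118786=14409322928; T_15,8=14×135036473+790943153=2681453775; T_15,9=14×16669653+135036473=368411615
Read c(15,6) = 56663366760, c(15,7) = 14409322928, c(15,8) = 2681453775, c(15,9) = 368411615.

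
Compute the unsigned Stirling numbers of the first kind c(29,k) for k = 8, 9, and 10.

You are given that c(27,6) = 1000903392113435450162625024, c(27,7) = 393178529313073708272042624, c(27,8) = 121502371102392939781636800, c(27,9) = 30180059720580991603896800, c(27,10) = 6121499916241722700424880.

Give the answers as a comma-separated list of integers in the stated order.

row 28: T[28][7]=27·393178529313073708272042624+1000903392113435450162625024=11616723683566425573507775872  T[28][8]=27·121502371102392939781636800+393178529313073708272042624=3673742549077683082376236224  T[28][9]=27·30180059720580991603896800+121502371102392939781636800=936363983558079713086850400  T[28][10]=27·6121499916241722700424880+30180059720580991603896800=195460557459107504515368560
row 29: T[29][8]=28·3673742549077683082376236224+11616723683566425573507775872=114481515057741551880042390144  T[29][9]=28·936363983558079713086850400+3673742549077683082376236224=29891934088703915048808047424  T[29][10]=28·195460557459107504515368560+936363983558079713086850400=6409259592413089839517170080
Read c(29,8) = 114481515057741551880042390144, c(29,9) = 29891934088703915048808047424, c(29,10) = 6409259592413089839517170080.

114481515057741551880042390144, 29891934088703915048808047424, 6409259592413089839517170080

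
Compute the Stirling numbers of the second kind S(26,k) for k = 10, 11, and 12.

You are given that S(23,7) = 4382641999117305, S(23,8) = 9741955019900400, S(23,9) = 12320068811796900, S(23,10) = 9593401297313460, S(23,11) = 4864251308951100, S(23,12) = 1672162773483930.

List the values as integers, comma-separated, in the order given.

[24] T[24,8]:8*9741955019900400+4382641999117305=82318282158320505 · T[24,9]:9*12320068811796900+9741955019900400=120622574326072500 · T[24,10]:10*9593401297313460+12320068811796900=108254081784931500 · T[24,11]:11*4864251308951100+9593401297313460=63100165695775560 · T[24,12]:12*1672162773483930+4864251308951100=24930204590758260
[25] T[25,9]:9*120622574326072500+82318282158320505=1167921451092973005 · T[25,10]:10*108254081784931500+120622574326072500=1203163392175387500 · T[25,11]:11*63100165695775560+108254081784931500=802355904438462660 · T[25,12]:12*24930204590758260+63100165695775560=362262620784874680
[26] T[26,10]:10*1203163392175387500+1167921451092973005=13199555372846848005 · T[26,11]:11*802355904438462660+1203163392175387500=10029078340998476760 · T[26,12]:12*362262620784874680+802355904438462660=5149507353856958820
Read S(26,10) = 13199555372846848005, S(26,11) = 10029078340998476760, S(26,12) = 5149507353856958820.

13199555372846848005, 10029078340998476760, 5149507353856958820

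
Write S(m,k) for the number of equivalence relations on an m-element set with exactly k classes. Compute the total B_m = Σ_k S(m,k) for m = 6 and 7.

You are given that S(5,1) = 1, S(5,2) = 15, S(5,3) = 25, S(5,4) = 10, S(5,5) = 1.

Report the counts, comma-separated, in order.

203, 877

[6] T[6,1]:1*1+0=1 · T[6,2]:2*15+1=31 · T[6,3]:3*25+15=90 · T[6,4]:4*10+25=65 · T[6,5]:5*1+10=15 · T[6,6]:6*0+1=1
[7] T[7,1]:1*1+0=1 · T[7,2]:2*31+1=63 · T[7,3]:3*90+31=301 · T[7,4]:4*65+90=350 · T[7,5]:5*15+65=140 · T[7,6]:6*1+15=21 · T[7,7]:7*0+1=1
B_6 = ΣS(6,k) = 1+31+90+65+15+1 = 203
B_7 = ΣS(7,k) = 1+63+301+350+140+21+1 = 877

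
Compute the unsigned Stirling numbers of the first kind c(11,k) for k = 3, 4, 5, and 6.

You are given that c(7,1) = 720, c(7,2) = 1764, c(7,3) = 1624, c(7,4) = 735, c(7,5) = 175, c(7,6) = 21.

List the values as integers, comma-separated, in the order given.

@8  (8,1):720·7+0→5040, (8,2):1764·7+720→13068, (8,3):1624·7+1764→13132, (8,4):735·7+1624→6769, (8,5):175·7+735→1960, (8,6):21·7+175→322
@9  (9,1):5040·8+0→40320, (9,2):13068·8+5040→109584, (9,3):13132·8+13068→118124, (9,4):6769·8+13132→67284, (9,5):1960·8+6769→22449, (9,6):322·8+1960→4536
@10  (10,2):109584·9+40320→1026576, (10,3):118124·9+109584→1172700, (10,4):67284·9+118124→723680, (10,5):22449·9+67284→269325, (10,6):4536·9+22449→63273
@11  (11,3):1172700·10+1026576→12753576, (11,4):723680·10+1172700→8409500, (11,5):269325·10+723680→3416930, (11,6):63273·10+269325→902055
Read c(11,3) = 12753576, c(11,4) = 8409500, c(11,5) = 3416930, c(11,6) = 902055.

12753576, 8409500, 3416930, 902055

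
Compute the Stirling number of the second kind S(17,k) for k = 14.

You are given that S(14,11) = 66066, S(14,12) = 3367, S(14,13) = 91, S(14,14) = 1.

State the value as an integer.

[15] T[15,12]:12*3367+66066=106470 · T[15,13]:13*91+3367=4550 · T[15,14]:14*1+91=105
[16] T[16,13]:13*4550+106470=165620 · T[16,14]:14*105+4550=6020
[17] T[17,14]:14*6020+165620=249900
Read S(17,14) = 249900.

249900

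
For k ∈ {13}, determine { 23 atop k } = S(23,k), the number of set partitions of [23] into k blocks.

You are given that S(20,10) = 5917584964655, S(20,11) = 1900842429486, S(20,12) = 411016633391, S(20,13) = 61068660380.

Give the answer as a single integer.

401282560341390

r21: T_21,11=11×1900842429486+5917584964655=26826851689001; T_21,12=12×411016633391+1900842429486=6833042030178; T_21,13=13×61068660380+411016633391=1204909218331
r22: T_22,12=12×6833042030178+26826851689001=108823356051137; T_22,13=13×1204909218331+6833042030178=22496861868481
r23: T_23,13=13×22496861868481+108823356051137=401282560341390
Read S(23,13) = 401282560341390.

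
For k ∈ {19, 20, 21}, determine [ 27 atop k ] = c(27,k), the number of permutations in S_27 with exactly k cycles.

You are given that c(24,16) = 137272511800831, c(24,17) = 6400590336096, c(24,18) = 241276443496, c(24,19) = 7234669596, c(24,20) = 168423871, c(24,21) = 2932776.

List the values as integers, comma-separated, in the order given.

1182329687817135, 40681506808800, 1145254303050

@25  (25,17):6400590336096·24+137272511800831→290886679867135, (25,18):241276443496·24+6400590336096→12191224980000, (25,19):7234669596·24+241276443496→414908513800, (25,20):168423871·24+7234669596→11276842500, (25,21):2932776·24+168423871→238810495
@26  (26,18):12191224980000·25+290886679867135→595667304367135, (26,19):414908513800·25+12191224980000→22563937825000, (26,20):11276842500·25+414908513800→696829576300, (26,21):238810495·25+11276842500→17247104875
@27  (27,19):22563937825000·26+595667304367135→1182329687817135, (27,20):696829576300·26+22563937825000→40681506808800, (27,21):17247104875·26+696829576300→1145254303050
Read c(27,19) = 1182329687817135, c(27,20) = 40681506808800, c(27,21) = 1145254303050.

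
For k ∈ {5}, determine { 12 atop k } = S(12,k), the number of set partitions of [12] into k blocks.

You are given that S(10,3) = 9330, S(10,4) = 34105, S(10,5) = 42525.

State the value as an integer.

r11: T_11,4=4×34105+9330=145750; T_11,5=5×42525+34105=246730
r12: T_12,5=5×246730+145750=1379400
Read S(12,5) = 1379400.

1379400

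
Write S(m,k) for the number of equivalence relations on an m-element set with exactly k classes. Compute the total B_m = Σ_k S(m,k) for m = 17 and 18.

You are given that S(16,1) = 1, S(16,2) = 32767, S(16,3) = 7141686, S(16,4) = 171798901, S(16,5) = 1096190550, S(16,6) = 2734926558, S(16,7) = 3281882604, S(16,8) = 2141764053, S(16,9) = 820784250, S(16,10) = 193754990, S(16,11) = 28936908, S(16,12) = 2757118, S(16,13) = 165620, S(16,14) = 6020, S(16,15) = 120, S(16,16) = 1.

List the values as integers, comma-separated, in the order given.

82864869804, 682076806159

r17: T_17,1=1×1+0=1; T_17,2=2×32767+1=65535; T_17,3=3×7141686+32767=21457825; T_17,4=4×171798901+7141686=694337290; T_17,5=5×1096190550+171798901=5652751651; T_17,6=6×2734926558+1096190550=17505749898; T_17,7=7×3281882604+2734926558=25708104786; T_17,8=8×2141764053+3281882604=20415995028; T_17,9=9×820784250+2141764053=9528822303; T_17,10=10×193754990+820784250=2758334150; T_17,11=11×28936908+193754990=512060978; T_17,12=12×2757118+28936908=62022324; T_17,13=13×165620+2757118=4910178; T_17,14=14×6020+165620=249900; T_17,15=15×120+6020=7820; T_17,16=16×1+120=136; T_17,17=17×0+1=1
r18: T_18,1=1×1+0=1; T_18,2=2×65535+1=131071; T_18,3=3×21457825+65535=64439010; T_18,4=4×694337290+21457825=2798806985; T_18,5=5×5652751651+694337290=28958095545; T_18,6=6×17505749898+5652751651=110687251039; T_18,7=7×25708104786+17505749898=197462483400; T_18,8=8×20415995028+25708104786=189036065010; T_18,9=9×9528822303+20415995028=106175395755; T_18,10=10×2758334150+9528822303=37112163803; T_18,11=11×512060978+2758334150=8391004908; T_18,12=12×62022324+512060978=1256328866; T_18,13=13×4910178+62022324=125854638; T_18,14=14×249900+4910178=8408778; T_18,15=15×7820+249900=367200; T_18,16=16×136+7820=9996; T_18,17=17×1+136=153; T_18,18=18×0+1=1
B_17 = ΣS(17,k) = 1+65535+21457825+694337290+5652751651+17505749898+25708104786+20415995028+9528822303+2758334150+512060978+62022324+4910178+249900+7820+136+1 = 82864869804
B_18 = ΣS(18,k) = 1+131071+64439010+2798806985+28958095545+110687251039+197462483400+189036065010+106175395755+37112163803+8391004908+1256328866+125854638+8408778+367200+9996+153+1 = 682076806159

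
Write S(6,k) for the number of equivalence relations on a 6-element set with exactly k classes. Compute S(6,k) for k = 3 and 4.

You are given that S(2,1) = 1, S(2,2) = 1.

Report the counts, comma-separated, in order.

90, 65

@3  (3,1):1·1+0→1, (3,2):1·2+1→3, (3,3):0·3+1→1
@4  (4,1):1·1+0→1, (4,2):3·2+1→7, (4,3):1·3+3→6, (4,4):0·4+1→1
@5  (5,2):7·2+1→15, (5,3):6·3+7→25, (5,4):1·4+6→10
@6  (6,3):25·3+15→90, (6,4):10·4+25→65
Read S(6,3) = 90, S(6,4) = 65.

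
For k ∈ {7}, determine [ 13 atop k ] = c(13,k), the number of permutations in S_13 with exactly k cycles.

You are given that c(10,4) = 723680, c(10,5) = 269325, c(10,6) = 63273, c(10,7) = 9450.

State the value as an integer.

i=11: T(11,5)=723680+10·269325=3416930 | T(11,6)=269325+10·63273=902055 | T(11,7)=63273+10·9450=157773
i=12: T(12,6)=3416930+11·902055=13339535 | T(12,7)=902055+11·157773=2637558
i=13: T(13,7)=13339535+12·2637558=44990231
Read c(13,7) = 44990231.

44990231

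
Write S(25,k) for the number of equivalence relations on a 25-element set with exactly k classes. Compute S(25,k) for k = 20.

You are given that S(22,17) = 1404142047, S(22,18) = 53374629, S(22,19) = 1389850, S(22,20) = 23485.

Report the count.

r23: T_23,18=18×53374629+1404142047=2364885369; T_23,19=19×1389850+53374629=79781779; T_23,20=20×23485+1389850=1859550
r24: T_24,19=19×79781779+2364885369=3880739170; T_24,20=20×1859550+79781779=116972779
r25: T_25,20=20×116972779+3880739170=6220194750
Read S(25,20) = 6220194750.

6220194750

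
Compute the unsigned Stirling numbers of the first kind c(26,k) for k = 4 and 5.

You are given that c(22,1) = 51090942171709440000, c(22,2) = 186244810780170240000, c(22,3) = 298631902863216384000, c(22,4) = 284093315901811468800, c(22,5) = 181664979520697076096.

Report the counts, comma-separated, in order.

102339530601744675672576000, 70874145319837672677196800

i=23: T(23,1)=0+22·51090942171709440000=1124000727777607680000 | T(23,2)=51090942171709440000+22·186244810780170240000=4148476779335454720000 | T(23,3)=186244810780170240000+22·298631902863216384000=6756146673770930688000 | T(23,4)=298631902863216384000+22·284093315901811468800=6548684852703068697600 | T(23,5)=284093315901811468800+22·181664979520697076096=4280722865357147142912
i=24: T(24,2)=1124000727777607680000+23·4148476779335454720000=96538966652493066240000 | T(24,3)=4148476779335454720000+23·6756146673770930688000=159539850276066860544000 | T(24,4)=6756146673770930688000+23·6548684852703068697600=157375898285941510732800 | T(24,5)=6548684852703068697600+23·4280722865357147142912=105005310755917452984576
i=25: T(25,3)=96538966652493066240000+24·159539850276066860544000=3925495373278097719296000 | T(25,4)=159539850276066860544000+24·157375898285941510732800=3936561409138663118131200 | T(25,5)=157375898285941510732800+24·105005310755917452984576=2677503356427960382362624
i=26: T(26,4)=3925495373278097719296000+25·3936561409138663118131200=102339530601744675672576000 | T(26,5)=3936561409138663118131200+25·2677503356427960382362624=70874145319837672677196800
Read c(26,4) = 102339530601744675672576000, c(26,5) = 70874145319837672677196800.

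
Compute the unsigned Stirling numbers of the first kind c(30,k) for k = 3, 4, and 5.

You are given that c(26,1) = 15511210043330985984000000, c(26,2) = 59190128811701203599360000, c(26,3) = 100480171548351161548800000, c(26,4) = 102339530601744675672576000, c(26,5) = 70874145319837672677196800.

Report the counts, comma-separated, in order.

62262192842035613491057459200000, 66951000306085302338993639424000, 49361465831621147825759587123200

@27  (27,1):15511210043330985984000000·26+0→403291461126605635584000000, (27,2):59190128811701203599360000·26+15511210043330985984000000→1554454559147562279567360000, (27,3):100480171548351161548800000·26+59190128811701203599360000→2671674589068831403868160000, (27,4):102339530601744675672576000·26+100480171548351161548800000→2761307967193712729035776000, (27,5):70874145319837672677196800·26+102339530601744675672576000→1945067308917524165279692800
@28  (28,1):403291461126605635584000000·27+0→10888869450418352160768000000, (28,2):1554454559147562279567360000·27+403291461126605635584000000→42373564558110787183902720000, (28,3):2671674589068831403868160000·27+1554454559147562279567360000→73689668464006010184007680000, (28,4):2761307967193712729035776000·27+2671674589068831403868160000→77226989703299075087834112000, (28,5):1945067308917524165279692800·27+2761307967193712729035776000→55278125307966865191587481600
@29  (29,2):42373564558110787183902720000·28+10888869450418352160768000000→1197348677077520393310044160000, (29,3):73689668464006010184007680000·28+42373564558110787183902720000→2105684281550279072336117760000, (29,4):77226989703299075087834112000·28+73689668464006010184007680000→2236045380156380112643362816000, (29,5):55278125307966865191587481600·28+77226989703299075087834112000→1625014498326371300452283596800
@30  (30,3):2105684281550279072336117760000·29+1197348677077520393310044160000→62262192842035613491057459200000, (30,4):2236045380156380112643362816000·29+2105684281550279072336117760000→66951000306085302338993639424000, (30,5):1625014498326371300452283596800·29+2236045380156380112643362816000→49361465831621147825759587123200
Read c(30,3) = 62262192842035613491057459200000, c(30,4) = 66951000306085302338993639424000, c(30,5) = 49361465831621147825759587123200.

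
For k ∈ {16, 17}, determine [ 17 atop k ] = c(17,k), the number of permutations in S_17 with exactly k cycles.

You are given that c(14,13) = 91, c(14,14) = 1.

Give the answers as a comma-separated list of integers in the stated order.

i=15: T(15,14)=91+14·1=105 | T(15,15)=1+14·0=1
i=16: T(16,15)=105+15·1=120 | T(16,16)=1+15·0=1
i=17: T(17,16)=120+16·1=136 | T(17,17)=1+16·0=1
Read c(17,16) = 136, c(17,17) = 1.

136, 1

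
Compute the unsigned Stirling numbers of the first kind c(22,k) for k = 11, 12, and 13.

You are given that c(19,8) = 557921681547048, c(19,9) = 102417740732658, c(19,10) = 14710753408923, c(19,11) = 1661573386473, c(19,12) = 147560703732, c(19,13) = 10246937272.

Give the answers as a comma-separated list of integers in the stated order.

i=20: T(20,9)=557921681547048+19·102417740732658=2503858755467550 | T(20,10)=102417740732658+19·14710753408923=381922055502195 | T(20,11)=14710753408923+19·1661573386473=46280647751910 | T(20,12)=1661573386473+19·147560703732=4465226757381 | T(20,13)=147560703732+19·10246937272=342252511900
i=21: T(21,10)=2503858755467550+20·381922055502195=10142299865511450 | T(21,11)=381922055502195+20·46280647751910=1307535010540395 | T(21,12)=46280647751910+20·4465226757381=135585182899530 | T(21,13)=4465226757381+20·342252511900=11310276995381
i=22: T(22,11)=10142299865511450+21·1307535010540395=37600535086859745 | T(22,12)=1307535010540395+21·135585182899530=4154823851430525 | T(22,13)=135585182899530+21·11310276995381=373100999802531
Read c(22,11) = 37600535086859745, c(22,12) = 4154823851430525, c(22,13) = 373100999802531.

37600535086859745, 4154823851430525, 373100999802531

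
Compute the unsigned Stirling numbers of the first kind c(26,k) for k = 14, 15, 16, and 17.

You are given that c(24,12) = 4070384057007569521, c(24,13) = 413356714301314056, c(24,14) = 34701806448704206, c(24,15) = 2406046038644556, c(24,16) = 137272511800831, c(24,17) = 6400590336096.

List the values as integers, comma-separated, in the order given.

45145946926994481865, 3557372853474553750, 234961569422786050, 12972753318542875

r25: T_25,13=24×413356714301314056+4070384057007569521=13990945200239106865; T_25,14=24×34701806448704206+413356714301314056=1246200069070215000; T_25,15=24×2406046038644556+34701806448704206=92446911376173550; T_25,16=24×137272511800831+2406046038644556=5700586321864500; T_25,17=24×6400590336096+137272511800831=290886679867135
r26: T_26,14=25×1246200069070215000+13990945200239106865=45145946926994481865; T_26,15=25×92446911376173550+1246200069070215000=3557372853474553750; T_26,16=25×5700586321864500+92446911376173550=234961569422786050; T_26,17=25×290886679867135+5700586321864500=12972753318542875
Read c(26,14) = 45145946926994481865, c(26,15) = 3557372853474553750, c(26,16) = 234961569422786050, c(26,17) = 12972753318542875.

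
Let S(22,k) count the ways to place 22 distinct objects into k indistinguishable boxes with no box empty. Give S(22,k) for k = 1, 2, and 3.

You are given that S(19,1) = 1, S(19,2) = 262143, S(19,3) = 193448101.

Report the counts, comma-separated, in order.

i=20: T(20,1)=0+1·1=1 | T(20,2)=1+2·262143=524287 | T(20,3)=262143+3·193448101=580606446
i=21: T(21,1)=0+1·1=1 | T(21,2)=1+2·524287=1048575 | T(21,3)=524287+3·580606446=1742343625
i=22: T(22,1)=0+1·1=1 | T(22,2)=1+2·1048575=2097151 | T(22,3)=1048575+3·1742343625=5228079450
Read S(22,1) = 1, S(22,2) = 2097151, S(22,3) = 5228079450.

1, 2097151, 5228079450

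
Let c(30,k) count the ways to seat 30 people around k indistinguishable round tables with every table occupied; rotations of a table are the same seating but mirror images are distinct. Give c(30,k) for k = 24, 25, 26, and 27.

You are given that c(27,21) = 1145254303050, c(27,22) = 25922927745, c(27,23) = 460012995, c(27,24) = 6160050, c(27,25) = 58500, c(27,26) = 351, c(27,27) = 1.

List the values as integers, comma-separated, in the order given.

@28  (28,22):25922927745·27+1145254303050→1845173352165, (28,23):460012995·27+25922927745→38343278610, (28,24):6160050·27+460012995→626334345, (28,25):58500·27+6160050→7739550, (28,26):351·27+58500→67977, (28,27):1·27+351→378
@29  (29,23):38343278610·28+1845173352165→2918785153245, (29,24):626334345·28+38343278610→55880640270, (29,25):7739550·28+626334345→843041745, (29,26):67977·28+7739550→9642906, (29,27):378·28+67977→78561
@30  (30,24):55880640270·29+2918785153245→4539323721075, (30,25):843041745·29+55880640270→80328850875, (30,26):9642906·29+843041745→1122686019, (30,27):78561·29+9642906→11921175
Read c(30,24) = 4539323721075, c(30,25) = 80328850875, c(30,26) = 1122686019, c(30,27) = 11921175.

4539323721075, 80328850875, 1122686019, 11921175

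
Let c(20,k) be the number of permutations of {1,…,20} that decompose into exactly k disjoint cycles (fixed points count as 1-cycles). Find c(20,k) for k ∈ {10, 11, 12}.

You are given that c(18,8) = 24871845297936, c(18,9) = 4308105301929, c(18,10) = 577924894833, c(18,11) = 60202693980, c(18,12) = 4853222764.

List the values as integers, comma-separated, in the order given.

r19: T_19,9=18×4308105301929+24871845297936=102417740732658; T_19,10=18×577924894833+4308105301929=14710753408923; T_19,11=18×60202693980+577924894833=1661573386473; T_19,12=18×4853222764+60202693980=147560703732
r20: T_20,10=19×14710753408923+102417740732658=381922055502195; T_20,11=19×1661573386473+14710753408923=46280647751910; T_20,12=19×147560703732+1661573386473=4465226757381
Read c(20,10) = 381922055502195, c(20,11) = 46280647751910, c(20,12) = 4465226757381.

381922055502195, 46280647751910, 4465226757381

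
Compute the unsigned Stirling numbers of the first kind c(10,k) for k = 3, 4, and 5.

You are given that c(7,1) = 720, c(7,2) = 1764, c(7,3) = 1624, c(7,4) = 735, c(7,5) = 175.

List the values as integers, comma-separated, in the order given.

r8: T_8,1=7×720+0=5040; T_8,2=7×1764+720=13068; T_8,3=7×1624+1764=13132; T_8,4=7×735+1624=6769; T_8,5=7×175+735=1960
r9: T_9,2=8×13068+5040=109584; T_9,3=8×13132+13068=118124; T_9,4=8×6769+13132=67284; T_9,5=8×1960+6769=22449
r10: T_10,3=9×118124+109584=1172700; T_10,4=9×67284+118124=723680; T_10,5=9×22449+67284=269325
Read c(10,3) = 1172700, c(10,4) = 723680, c(10,5) = 269325.

1172700, 723680, 269325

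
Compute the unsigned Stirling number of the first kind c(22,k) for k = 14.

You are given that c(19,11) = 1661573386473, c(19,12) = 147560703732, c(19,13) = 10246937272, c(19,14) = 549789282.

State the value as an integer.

[20] T[20,12]:19*147560703732+1661573386473=4465226757381 · T[20,13]:19*10246937272+147560703732=342252511900 · T[20,14]:19*549789282+10246937272=20692933630
[21] T[21,13]:20*342252511900+4465226757381=11310276995381 · T[21,14]:20*20692933630+342252511900=756111184500
[22] T[22,14]:21*756111184500+11310276995381=27188611869881
Read c(22,14) = 27188611869881.

27188611869881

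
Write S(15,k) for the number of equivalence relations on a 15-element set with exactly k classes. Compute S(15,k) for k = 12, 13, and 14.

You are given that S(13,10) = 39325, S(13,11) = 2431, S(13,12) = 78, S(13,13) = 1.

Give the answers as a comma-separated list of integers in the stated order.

r14: T_14,11=11×2431+39325=66066; T_14,12=12×78+2431=3367; T_14,13=13×1+78=91; T_14,14=14×0+1=1
r15: T_15,12=12×3367+66066=106470; T_15,13=13×91+3367=4550; T_15,14=14×1+91=105
Read S(15,12) = 106470, S(15,13) = 4550, S(15,14) = 105.

106470, 4550, 105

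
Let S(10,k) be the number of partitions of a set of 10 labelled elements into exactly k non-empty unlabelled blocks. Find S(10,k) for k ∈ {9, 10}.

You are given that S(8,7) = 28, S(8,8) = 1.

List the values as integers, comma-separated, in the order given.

45, 1

i=9: T(9,8)=28+8·1=36 | T(9,9)=1+9·0=1
i=10: T(10,9)=36+9·1=45 | T(10,10)=1+10·0=1
Read S(10,9) = 45, S(10,10) = 1.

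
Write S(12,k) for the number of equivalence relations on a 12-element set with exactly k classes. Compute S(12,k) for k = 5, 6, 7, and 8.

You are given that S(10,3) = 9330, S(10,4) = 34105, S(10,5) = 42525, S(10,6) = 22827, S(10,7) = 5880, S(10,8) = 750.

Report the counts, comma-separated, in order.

1379400, 1323652, 627396, 159027

row 11: T[11][4]=4·34105+9330=145750  T[11][5]=5·42525+34105=246730  T[11][6]=6·22827+42525=179487  T[11][7]=7·5880+22827=63987  T[11][8]=8·750+5880=11880
row 12: T[12][5]=5·246730+145750=1379400  T[12][6]=6·179487+246730=1323652  T[12][7]=7·63987+179487=627396  T[12][8]=8·11880+63987=159027
Read S(12,5) = 1379400, S(12,6) = 1323652, S(12,7) = 627396, S(12,8) = 159027.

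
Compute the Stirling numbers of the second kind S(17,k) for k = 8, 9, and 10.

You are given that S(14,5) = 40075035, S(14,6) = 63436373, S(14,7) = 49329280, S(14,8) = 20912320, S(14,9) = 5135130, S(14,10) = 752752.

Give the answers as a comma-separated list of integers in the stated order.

row 15: T[15][6]=6·63436373+40075035=420693273  T[15][7]=7·49329280+63436373=408741333  T[15][8]=8·20912320+49329280=216627840  T[15][9]=9·5135130+20912320=67128490  T[15][10]=10·752752+5135130=12662650
row 16: T[16][7]=7·408741333+420693273=3281882604  T[16][8]=8·216627840+408741333=2141764053  T[16][9]=9·67128490+216627840=820784250  T[16][10]=10·12662650+67128490=193754990
row 17: T[17][8]=8·2141764053+3281882604=20415995028  T[17][9]=9·820784250+2141764053=9528822303  T[17][10]=10·193754990+820784250=2758334150
Read S(17,8) = 20415995028, S(17,9) = 9528822303, S(17,10) = 2758334150.

20415995028, 9528822303, 2758334150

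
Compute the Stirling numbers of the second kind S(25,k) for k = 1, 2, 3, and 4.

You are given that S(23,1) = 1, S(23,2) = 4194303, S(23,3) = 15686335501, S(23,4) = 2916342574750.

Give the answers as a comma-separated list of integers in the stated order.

[24] T[24,1]:1*1+0=1 · T[24,2]:2*4194303+1=8388607 · T[24,3]:3*15686335501+4194303=47063200806 · T[24,4]:4*2916342574750+15686335501=11681056634501
[25] T[25,1]:1*1+0=1 · T[25,2]:2*8388607+1=16777215 · T[25,3]:3*47063200806+8388607=141197991025 · T[25,4]:4*11681056634501+47063200806=46771289738810
Read S(25,1) = 1, S(25,2) = 16777215, S(25,3) = 141197991025, S(25,4) = 46771289738810.

1, 16777215, 141197991025, 46771289738810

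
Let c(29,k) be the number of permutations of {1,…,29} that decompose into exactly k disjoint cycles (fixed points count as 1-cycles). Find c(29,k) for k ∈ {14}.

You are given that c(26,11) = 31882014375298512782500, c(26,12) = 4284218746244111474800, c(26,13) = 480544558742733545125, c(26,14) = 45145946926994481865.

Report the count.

[27] T[27,12]:26*4284218746244111474800+31882014375298512782500=143271701777645411127300 · T[27,13]:26*480544558742733545125+4284218746244111474800=16778377273555183648050 · T[27,14]:26*45145946926994481865+480544558742733545125=1654339178844590073615
[28] T[28,13]:27*16778377273555183648050+143271701777645411127300=596287888163635369624650 · T[28,14]:27*1654339178844590073615+16778377273555183648050=61445535102359115635655
[29] T[29,14]:28*61445535102359115635655+596287888163635369624650=2316762871029690607422990
Read c(29,14) = 2316762871029690607422990.

2316762871029690607422990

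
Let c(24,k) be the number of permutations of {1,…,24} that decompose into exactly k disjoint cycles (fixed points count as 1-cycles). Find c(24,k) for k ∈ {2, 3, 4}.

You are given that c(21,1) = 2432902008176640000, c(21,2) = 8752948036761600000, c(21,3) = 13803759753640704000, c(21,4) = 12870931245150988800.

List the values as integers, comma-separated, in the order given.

i=22: T(22,1)=0+21·2432902008176640000=51090942171709440000 | T(22,2)=2432902008176640000+21·8752948036761600000=186244810780170240000 | T(22,3)=8752948036761600000+21·13803759753640704000=298631902863216384000 | T(22,4)=13803759753640704000+21·12870931245150988800=284093315901811468800
i=23: T(23,1)=0+22·51090942171709440000=1124000727777607680000 | T(23,2)=51090942171709440000+22·186244810780170240000=4148476779335454720000 | T(23,3)=186244810780170240000+22·298631902863216384000=6756146673770930688000 | T(23,4)=298631902863216384000+22·284093315901811468800=6548684852703068697600
i=24: T(24,2)=1124000727777607680000+23·4148476779335454720000=96538966652493066240000 | T(24,3)=4148476779335454720000+23·6756146673770930688000=159539850276066860544000 | T(24,4)=6756146673770930688000+23·6548684852703068697600=157375898285941510732800
Read c(24,2) = 96538966652493066240000, c(24,3) = 159539850276066860544000, c(24,4) = 157375898285941510732800.

96538966652493066240000, 159539850276066860544000, 157375898285941510732800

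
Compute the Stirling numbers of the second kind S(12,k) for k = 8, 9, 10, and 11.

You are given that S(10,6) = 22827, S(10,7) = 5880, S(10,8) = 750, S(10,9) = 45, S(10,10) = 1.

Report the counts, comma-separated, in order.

r11: T_11,7=7×5880+22827=63987; T_11,8=8×750+5880=11880; T_11,9=9×45+750=1155; T_11,10=10×1+45=55; T_11,11=11×0+1=1
r12: T_12,8=8×11880+63987=159027; T_12,9=9×1155+11880=22275; T_12,10=10×55+1155=1705; T_12,11=11×1+55=66
Read S(12,8) = 159027, S(12,9) = 22275, S(12,10) = 1705, S(12,11) = 66.

159027, 22275, 1705, 66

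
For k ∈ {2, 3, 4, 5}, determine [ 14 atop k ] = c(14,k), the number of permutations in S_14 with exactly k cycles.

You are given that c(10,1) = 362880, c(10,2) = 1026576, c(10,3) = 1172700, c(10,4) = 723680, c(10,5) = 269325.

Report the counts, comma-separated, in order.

19802759040, 26596717056, 20313753096, 9957703756

i=11: T(11,1)=0+10·362880=3628800 | T(11,2)=362880+10·1026576=10628640 | T(11,3)=1026576+10·1172700=12753576 | T(11,4)=1172700+10·723680=8409500 | T(11,5)=723680+10·269325=3416930
i=12: T(12,1)=0+11·3628800=39916800 | T(12,2)=3628800+11·10628640=120543840 | T(12,3)=10628640+11·12753576=150917976 | T(12,4)=12753576+11·8409500=105258076 | T(12,5)=8409500+11·3416930=45995730
i=13: T(13,1)=0+12·39916800=479001600 | T(13,2)=39916800+12·120543840=1486442880 | T(13,3)=120543840+12·150917976=1931559552 | T(13,4)=150917976+12·105258076=1414014888 | T(13,5)=105258076+12·45995730=657206836
i=14: T(14,2)=479001600+13·1486442880=19802759040 | T(14,3)=1486442880+13·1931559552=26596717056 | T(14,4)=1931559552+13·1414014888=20313753096 | T(14,5)=1414014888+13·657206836=9957703756
Read c(14,2) = 19802759040, c(14,3) = 26596717056, c(14,4) = 20313753096, c(14,5) = 9957703756.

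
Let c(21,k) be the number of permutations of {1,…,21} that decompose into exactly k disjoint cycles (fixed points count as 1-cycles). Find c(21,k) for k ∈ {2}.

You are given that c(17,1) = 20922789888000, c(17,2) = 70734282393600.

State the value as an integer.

8752948036761600000

i=18: T(18,1)=0+17·20922789888000=355687428096000 | T(18,2)=20922789888000+17·70734282393600=1223405590579200
i=19: T(19,1)=0+18·355687428096000=6402373705728000 | T(19,2)=355687428096000+18·1223405590579200=22376988058521600
i=20: T(20,1)=0+19·6402373705728000=121645100408832000 | T(20,2)=6402373705728000+19·22376988058521600=431565146817638400
i=21: T(21,2)=121645100408832000+20·431565146817638400=8752948036761600000
Read c(21,2) = 8752948036761600000.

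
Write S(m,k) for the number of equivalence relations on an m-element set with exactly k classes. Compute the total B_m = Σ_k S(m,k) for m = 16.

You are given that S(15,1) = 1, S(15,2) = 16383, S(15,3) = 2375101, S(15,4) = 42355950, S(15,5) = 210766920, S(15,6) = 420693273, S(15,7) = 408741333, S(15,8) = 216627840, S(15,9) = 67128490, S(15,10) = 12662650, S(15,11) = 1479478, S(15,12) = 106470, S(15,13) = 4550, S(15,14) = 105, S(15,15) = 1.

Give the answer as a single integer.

10480142147

[16] T[16,1]:1*1+0=1 · T[16,2]:2*16383+1=32767 · T[16,3]:3*2375101+16383=7141686 · T[16,4]:4*42355950+2375101=171798901 · T[16,5]:5*210766920+42355950=1096190550 · T[16,6]:6*420693273+210766920=2734926558 · T[16,7]:7*408741333+420693273=3281882604 · T[16,8]:8*216627840+408741333=2141764053 · T[16,9]:9*67128490+216627840=820784250 · T[16,10]:10*12662650+67128490=193754990 · T[16,11]:11*1479478+12662650=28936908 · T[16,12]:12*106470+1479478=2757118 · T[16,13]:13*4550+106470=165620 · T[16,14]:14*105+4550=6020 · T[16,15]:15*1+105=120 · T[16,16]:16*0+1=1
B_16 = ΣS(16,k) = 1+32767+7141686+171798901+1096190550+2734926558+3281882604+2141764053+820784250+193754990+28936908+2757118+165620+6020+120+1 = 10480142147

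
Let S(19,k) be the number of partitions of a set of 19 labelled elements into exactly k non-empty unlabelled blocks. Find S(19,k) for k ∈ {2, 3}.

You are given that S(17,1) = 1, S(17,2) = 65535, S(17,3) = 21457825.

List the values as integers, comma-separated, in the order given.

262143, 193448101

@18  (18,1):1·1+0→1, (18,2):65535·2+1→131071, (18,3):21457825·3+65535→64439010
@19  (19,2):131071·2+1→262143, (19,3):64439010·3+131071→193448101
Read S(19,2) = 262143, S(19,3) = 193448101.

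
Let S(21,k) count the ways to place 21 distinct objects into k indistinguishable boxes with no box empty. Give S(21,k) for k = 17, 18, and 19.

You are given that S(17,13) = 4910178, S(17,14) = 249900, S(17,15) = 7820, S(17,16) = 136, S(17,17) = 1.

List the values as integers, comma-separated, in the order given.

i=18: T(18,14)=4910178+14·249900=8408778 | T(18,15)=249900+15·7820=367200 | T(18,16)=7820+16·136=9996 | T(18,17)=136+17·1=153 | T(18,18)=1+18·0=1
i=19: T(19,15)=8408778+15·367200=13916778 | T(19,16)=367200+16·9996=527136 | T(19,17)=9996+17·153=12597 | T(19,18)=153+18·1=171 | T(19,19)=1+19·0=1
i=20: T(20,16)=13916778+16·527136=22350954 | T(20,17)=527136+17·12597=741285 | T(20,18)=12597+18·171=15675 | T(20,19)=171+19·1=190
i=21: T(21,17)=22350954+17·741285=34952799 | T(21,18)=741285+18·15675=1023435 | T(21,19)=15675+19·190=19285
Read S(21,17) = 34952799, S(21,18) = 1023435, S(21,19) = 19285.

34952799, 1023435, 19285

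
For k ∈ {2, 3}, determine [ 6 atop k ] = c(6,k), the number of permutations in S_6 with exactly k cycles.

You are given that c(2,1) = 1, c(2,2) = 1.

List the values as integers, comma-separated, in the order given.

r3: T_3,1=2×1+0=2; T_3,2=2×1+1=3; T_3,3=2×0+1=1
r4: T_4,1=3×2+0=6; T_4,2=3×3+2=11; T_4,3=3×1+3=6
r5: T_5,1=4×6+0=24; T_5,2=4×11+6=50; T_5,3=4×6+11=35
r6: T_6,2=5×50+24=274; T_6,3=5×35+50=225
Read c(6,2) = 274, c(6,3) = 225.

274, 225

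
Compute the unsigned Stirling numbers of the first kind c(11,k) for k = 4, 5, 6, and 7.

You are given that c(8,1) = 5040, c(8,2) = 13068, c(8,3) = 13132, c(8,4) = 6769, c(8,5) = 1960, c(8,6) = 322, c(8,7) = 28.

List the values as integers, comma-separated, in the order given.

8409500, 3416930, 902055, 157773

[9] T[9,2]:8*13068+5040=109584 · T[9,3]:8*13132+13068=118124 · T[9,4]:8*6769+13132=67284 · T[9,5]:8*1960+6769=22449 · T[9,6]:8*322+1960=4536 · T[9,7]:8*28+322=546
[10] T[10,3]:9*118124+109584=1172700 · T[10,4]:9*67284+118124=723680 · T[10,5]:9*22449+67284=269325 · T[10,6]:9*4536+22449=63273 · T[10,7]:9*546+4536=9450
[11] T[11,4]:10*723680+1172700=8409500 · T[11,5]:10*269325+723680=3416930 · T[11,6]:10*63273+269325=902055 · T[11,7]:10*9450+63273=157773
Read c(11,4) = 8409500, c(11,5) = 3416930, c(11,6) = 902055, c(11,7) = 157773.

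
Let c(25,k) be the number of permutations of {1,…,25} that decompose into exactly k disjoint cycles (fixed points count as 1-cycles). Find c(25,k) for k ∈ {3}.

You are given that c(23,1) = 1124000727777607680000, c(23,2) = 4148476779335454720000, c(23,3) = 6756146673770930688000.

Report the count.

3925495373278097719296000

r24: T_24,2=23×4148476779335454720000+1124000727777607680000=96538966652493066240000; T_24,3=23×6756146673770930688000+4148476779335454720000=159539850276066860544000
r25: T_25,3=24×159539850276066860544000+96538966652493066240000=3925495373278097719296000
Read c(25,3) = 3925495373278097719296000.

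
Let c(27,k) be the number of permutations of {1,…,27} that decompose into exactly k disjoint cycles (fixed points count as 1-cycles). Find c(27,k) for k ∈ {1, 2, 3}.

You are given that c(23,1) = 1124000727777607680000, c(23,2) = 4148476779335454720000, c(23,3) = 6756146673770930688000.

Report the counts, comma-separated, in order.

r24: T_24,1=23×1124000727777607680000+0=25852016738884976640000; T_24,2=23×4148476779335454720000+1124000727777607680000=96538966652493066240000; T_24,3=23×6756146673770930688000+4148476779335454720000=159539850276066860544000
r25: T_25,1=24×25852016738884976640000+0=620448401733239439360000; T_25,2=24×96538966652493066240000+25852016738884976640000=2342787216398718566400000; T_25,3=24×159539850276066860544000+96538966652493066240000=3925495373278097719296000
r26: T_26,1=25×620448401733239439360000+0=15511210043330985984000000; T_26,2=25×2342787216398718566400000+620448401733239439360000=59190128811701203599360000; T_26,3=25×3925495373278097719296000+2342787216398718566400000=100480171548351161548800000
r27: T_27,1=26×15511210043330985984000000+0=403291461126605635584000000; T_27,2=26×59190128811701203599360000+15511210043330985984000000=1554454559147562279567360000; T_27,3=26×100480171548351161548800000+59190128811701203599360000=2671674589068831403868160000
Read c(27,1) = 403291461126605635584000000, c(27,2) = 1554454559147562279567360000, c(27,3) = 2671674589068831403868160000.

403291461126605635584000000, 1554454559147562279567360000, 2671674589068831403868160000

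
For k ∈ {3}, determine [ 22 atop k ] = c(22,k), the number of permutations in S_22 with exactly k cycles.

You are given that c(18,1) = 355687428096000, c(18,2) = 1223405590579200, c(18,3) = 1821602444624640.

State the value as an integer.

298631902863216384000

@19  (19,1):355687428096000·18+0→6402373705728000, (19,2):1223405590579200·18+355687428096000→22376988058521600, (19,3):1821602444624640·18+1223405590579200→34012249593822720
@20  (20,1):6402373705728000·19+0→121645100408832000, (20,2):22376988058521600·19+6402373705728000→431565146817638400, (20,3):34012249593822720·19+22376988058521600→668609730341153280
@21  (21,2):431565146817638400·20+121645100408832000→8752948036761600000, (21,3):668609730341153280·20+431565146817638400→13803759753640704000
@22  (22,3):13803759753640704000·21+8752948036761600000→298631902863216384000
Read c(22,3) = 298631902863216384000.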